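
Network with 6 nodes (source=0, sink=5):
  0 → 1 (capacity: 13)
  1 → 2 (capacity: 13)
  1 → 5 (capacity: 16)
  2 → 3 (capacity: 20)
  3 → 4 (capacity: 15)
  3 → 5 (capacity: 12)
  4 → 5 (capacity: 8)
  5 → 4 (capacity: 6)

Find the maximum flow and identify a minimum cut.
Max flow = 13, Min cut edges: (0,1)

Maximum flow: 13
Minimum cut: (0,1)
Partition: S = [0], T = [1, 2, 3, 4, 5]

Max-flow min-cut theorem verified: both equal 13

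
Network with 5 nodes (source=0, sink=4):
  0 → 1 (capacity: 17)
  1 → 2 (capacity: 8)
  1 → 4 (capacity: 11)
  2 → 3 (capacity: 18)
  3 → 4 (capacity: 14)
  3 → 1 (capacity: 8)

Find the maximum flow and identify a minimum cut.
Max flow = 17, Min cut edges: (0,1)

Maximum flow: 17
Minimum cut: (0,1)
Partition: S = [0], T = [1, 2, 3, 4]

Max-flow min-cut theorem verified: both equal 17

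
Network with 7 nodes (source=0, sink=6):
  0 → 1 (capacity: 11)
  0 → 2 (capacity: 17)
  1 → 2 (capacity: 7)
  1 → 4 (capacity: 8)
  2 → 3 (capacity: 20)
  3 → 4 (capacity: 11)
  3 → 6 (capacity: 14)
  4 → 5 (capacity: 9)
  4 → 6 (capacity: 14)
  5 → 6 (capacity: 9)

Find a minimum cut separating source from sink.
Min cut value = 28, edges: (1,4), (2,3)

Min cut value: 28
Partition: S = [0, 1, 2], T = [3, 4, 5, 6]
Cut edges: (1,4), (2,3)

By max-flow min-cut theorem, max flow = min cut = 28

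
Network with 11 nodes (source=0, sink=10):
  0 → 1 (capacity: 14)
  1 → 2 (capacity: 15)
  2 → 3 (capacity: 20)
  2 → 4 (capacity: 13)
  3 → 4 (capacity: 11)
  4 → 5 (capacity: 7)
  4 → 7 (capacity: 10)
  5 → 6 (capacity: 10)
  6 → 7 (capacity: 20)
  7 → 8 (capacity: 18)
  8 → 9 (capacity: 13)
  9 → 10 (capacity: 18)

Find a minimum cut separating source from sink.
Min cut value = 13, edges: (8,9)

Min cut value: 13
Partition: S = [0, 1, 2, 3, 4, 5, 6, 7, 8], T = [9, 10]
Cut edges: (8,9)

By max-flow min-cut theorem, max flow = min cut = 13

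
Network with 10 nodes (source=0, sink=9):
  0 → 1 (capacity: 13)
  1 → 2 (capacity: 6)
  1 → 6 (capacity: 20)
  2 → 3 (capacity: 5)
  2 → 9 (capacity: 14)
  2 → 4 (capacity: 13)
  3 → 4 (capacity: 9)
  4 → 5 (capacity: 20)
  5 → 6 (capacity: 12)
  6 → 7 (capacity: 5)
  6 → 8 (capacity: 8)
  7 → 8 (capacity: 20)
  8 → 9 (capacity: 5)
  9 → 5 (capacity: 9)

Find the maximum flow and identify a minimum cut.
Max flow = 11, Min cut edges: (1,2), (8,9)

Maximum flow: 11
Minimum cut: (1,2), (8,9)
Partition: S = [0, 1, 3, 4, 5, 6, 7, 8], T = [2, 9]

Max-flow min-cut theorem verified: both equal 11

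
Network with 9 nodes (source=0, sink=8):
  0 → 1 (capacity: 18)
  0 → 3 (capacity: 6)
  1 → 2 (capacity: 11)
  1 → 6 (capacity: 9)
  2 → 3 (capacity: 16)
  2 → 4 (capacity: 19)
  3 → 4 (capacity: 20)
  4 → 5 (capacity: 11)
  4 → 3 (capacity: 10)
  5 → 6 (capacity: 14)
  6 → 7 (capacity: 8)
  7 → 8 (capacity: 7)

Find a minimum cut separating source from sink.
Min cut value = 7, edges: (7,8)

Min cut value: 7
Partition: S = [0, 1, 2, 3, 4, 5, 6, 7], T = [8]
Cut edges: (7,8)

By max-flow min-cut theorem, max flow = min cut = 7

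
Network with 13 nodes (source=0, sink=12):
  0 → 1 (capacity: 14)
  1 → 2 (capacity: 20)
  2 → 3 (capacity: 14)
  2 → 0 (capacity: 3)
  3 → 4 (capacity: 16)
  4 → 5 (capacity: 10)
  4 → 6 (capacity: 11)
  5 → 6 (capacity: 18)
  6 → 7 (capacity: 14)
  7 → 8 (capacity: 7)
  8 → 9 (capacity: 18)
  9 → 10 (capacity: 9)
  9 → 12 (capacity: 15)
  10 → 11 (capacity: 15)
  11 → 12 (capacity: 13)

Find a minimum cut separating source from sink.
Min cut value = 7, edges: (7,8)

Min cut value: 7
Partition: S = [0, 1, 2, 3, 4, 5, 6, 7], T = [8, 9, 10, 11, 12]
Cut edges: (7,8)

By max-flow min-cut theorem, max flow = min cut = 7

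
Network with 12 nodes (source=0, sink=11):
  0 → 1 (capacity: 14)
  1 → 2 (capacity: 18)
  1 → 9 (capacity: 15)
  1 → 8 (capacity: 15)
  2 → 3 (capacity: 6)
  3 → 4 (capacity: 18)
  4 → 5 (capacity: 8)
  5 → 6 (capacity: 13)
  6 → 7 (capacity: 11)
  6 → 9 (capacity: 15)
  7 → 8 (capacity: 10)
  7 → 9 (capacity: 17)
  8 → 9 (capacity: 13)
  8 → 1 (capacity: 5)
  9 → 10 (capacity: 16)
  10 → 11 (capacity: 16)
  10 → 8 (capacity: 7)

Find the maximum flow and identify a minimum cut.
Max flow = 14, Min cut edges: (0,1)

Maximum flow: 14
Minimum cut: (0,1)
Partition: S = [0], T = [1, 2, 3, 4, 5, 6, 7, 8, 9, 10, 11]

Max-flow min-cut theorem verified: both equal 14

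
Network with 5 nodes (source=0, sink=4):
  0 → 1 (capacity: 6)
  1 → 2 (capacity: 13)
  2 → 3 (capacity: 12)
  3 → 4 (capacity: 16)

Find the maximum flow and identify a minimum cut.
Max flow = 6, Min cut edges: (0,1)

Maximum flow: 6
Minimum cut: (0,1)
Partition: S = [0], T = [1, 2, 3, 4]

Max-flow min-cut theorem verified: both equal 6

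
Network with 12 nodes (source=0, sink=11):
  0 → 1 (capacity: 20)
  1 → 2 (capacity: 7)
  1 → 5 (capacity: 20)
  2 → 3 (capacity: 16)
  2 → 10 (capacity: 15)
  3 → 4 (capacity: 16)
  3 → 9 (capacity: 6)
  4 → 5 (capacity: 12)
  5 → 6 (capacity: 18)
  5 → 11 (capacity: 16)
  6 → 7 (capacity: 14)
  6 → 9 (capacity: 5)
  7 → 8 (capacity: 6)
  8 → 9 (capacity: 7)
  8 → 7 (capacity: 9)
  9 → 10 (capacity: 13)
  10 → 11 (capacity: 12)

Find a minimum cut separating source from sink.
Min cut value = 20, edges: (0,1)

Min cut value: 20
Partition: S = [0], T = [1, 2, 3, 4, 5, 6, 7, 8, 9, 10, 11]
Cut edges: (0,1)

By max-flow min-cut theorem, max flow = min cut = 20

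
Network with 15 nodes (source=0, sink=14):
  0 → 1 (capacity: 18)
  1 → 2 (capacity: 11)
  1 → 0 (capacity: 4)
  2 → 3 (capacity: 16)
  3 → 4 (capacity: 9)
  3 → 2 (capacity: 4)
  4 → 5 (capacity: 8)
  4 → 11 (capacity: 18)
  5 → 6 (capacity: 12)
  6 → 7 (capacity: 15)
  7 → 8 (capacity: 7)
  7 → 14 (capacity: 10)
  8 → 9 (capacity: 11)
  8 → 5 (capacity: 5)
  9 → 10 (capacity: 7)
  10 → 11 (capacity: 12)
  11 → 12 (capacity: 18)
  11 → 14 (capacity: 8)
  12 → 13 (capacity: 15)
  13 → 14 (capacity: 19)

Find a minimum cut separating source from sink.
Min cut value = 9, edges: (3,4)

Min cut value: 9
Partition: S = [0, 1, 2, 3], T = [4, 5, 6, 7, 8, 9, 10, 11, 12, 13, 14]
Cut edges: (3,4)

By max-flow min-cut theorem, max flow = min cut = 9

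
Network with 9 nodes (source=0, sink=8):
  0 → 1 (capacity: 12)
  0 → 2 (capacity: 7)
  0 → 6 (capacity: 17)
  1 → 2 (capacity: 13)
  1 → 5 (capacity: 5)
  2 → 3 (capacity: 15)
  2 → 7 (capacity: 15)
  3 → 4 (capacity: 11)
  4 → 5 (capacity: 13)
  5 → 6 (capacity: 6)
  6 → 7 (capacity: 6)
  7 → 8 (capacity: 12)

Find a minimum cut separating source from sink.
Min cut value = 12, edges: (7,8)

Min cut value: 12
Partition: S = [0, 1, 2, 3, 4, 5, 6, 7], T = [8]
Cut edges: (7,8)

By max-flow min-cut theorem, max flow = min cut = 12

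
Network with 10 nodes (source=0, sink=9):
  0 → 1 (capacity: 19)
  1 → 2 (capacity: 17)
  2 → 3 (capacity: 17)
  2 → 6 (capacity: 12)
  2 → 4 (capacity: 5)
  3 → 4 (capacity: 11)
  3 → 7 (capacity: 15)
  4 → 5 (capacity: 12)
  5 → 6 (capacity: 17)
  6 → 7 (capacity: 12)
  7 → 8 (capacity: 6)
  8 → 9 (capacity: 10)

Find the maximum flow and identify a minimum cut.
Max flow = 6, Min cut edges: (7,8)

Maximum flow: 6
Minimum cut: (7,8)
Partition: S = [0, 1, 2, 3, 4, 5, 6, 7], T = [8, 9]

Max-flow min-cut theorem verified: both equal 6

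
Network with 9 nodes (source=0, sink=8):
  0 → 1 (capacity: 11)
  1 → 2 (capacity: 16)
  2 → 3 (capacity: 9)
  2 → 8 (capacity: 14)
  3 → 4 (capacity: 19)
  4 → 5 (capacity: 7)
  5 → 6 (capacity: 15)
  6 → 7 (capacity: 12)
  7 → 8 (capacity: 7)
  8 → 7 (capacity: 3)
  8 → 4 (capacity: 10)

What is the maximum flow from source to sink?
Maximum flow = 11

Max flow: 11

Flow assignment:
  0 → 1: 11/11
  1 → 2: 11/16
  2 → 8: 11/14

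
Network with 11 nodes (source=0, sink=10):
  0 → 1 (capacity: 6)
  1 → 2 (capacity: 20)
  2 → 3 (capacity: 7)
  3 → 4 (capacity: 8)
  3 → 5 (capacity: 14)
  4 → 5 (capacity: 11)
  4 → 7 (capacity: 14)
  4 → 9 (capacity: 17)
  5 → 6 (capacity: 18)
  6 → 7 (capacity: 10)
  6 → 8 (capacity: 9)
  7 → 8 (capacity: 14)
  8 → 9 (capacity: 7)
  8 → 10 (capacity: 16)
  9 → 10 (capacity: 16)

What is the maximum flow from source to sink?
Maximum flow = 6

Max flow: 6

Flow assignment:
  0 → 1: 6/6
  1 → 2: 6/20
  2 → 3: 6/7
  3 → 4: 6/8
  4 → 9: 6/17
  9 → 10: 6/16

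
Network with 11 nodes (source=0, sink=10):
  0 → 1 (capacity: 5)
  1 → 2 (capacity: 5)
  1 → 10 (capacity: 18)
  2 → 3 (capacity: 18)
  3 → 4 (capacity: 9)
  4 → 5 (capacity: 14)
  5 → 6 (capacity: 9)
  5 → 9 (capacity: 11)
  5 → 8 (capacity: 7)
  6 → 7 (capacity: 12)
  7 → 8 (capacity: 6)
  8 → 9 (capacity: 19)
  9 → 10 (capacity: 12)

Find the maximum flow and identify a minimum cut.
Max flow = 5, Min cut edges: (0,1)

Maximum flow: 5
Minimum cut: (0,1)
Partition: S = [0], T = [1, 2, 3, 4, 5, 6, 7, 8, 9, 10]

Max-flow min-cut theorem verified: both equal 5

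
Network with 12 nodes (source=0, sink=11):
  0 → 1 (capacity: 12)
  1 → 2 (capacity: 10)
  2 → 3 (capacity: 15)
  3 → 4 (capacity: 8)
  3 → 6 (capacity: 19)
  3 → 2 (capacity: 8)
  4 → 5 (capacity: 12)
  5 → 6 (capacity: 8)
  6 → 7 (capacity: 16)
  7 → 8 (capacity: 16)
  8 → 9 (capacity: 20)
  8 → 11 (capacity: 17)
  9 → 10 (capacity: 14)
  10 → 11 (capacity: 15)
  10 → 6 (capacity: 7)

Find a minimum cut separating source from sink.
Min cut value = 10, edges: (1,2)

Min cut value: 10
Partition: S = [0, 1], T = [2, 3, 4, 5, 6, 7, 8, 9, 10, 11]
Cut edges: (1,2)

By max-flow min-cut theorem, max flow = min cut = 10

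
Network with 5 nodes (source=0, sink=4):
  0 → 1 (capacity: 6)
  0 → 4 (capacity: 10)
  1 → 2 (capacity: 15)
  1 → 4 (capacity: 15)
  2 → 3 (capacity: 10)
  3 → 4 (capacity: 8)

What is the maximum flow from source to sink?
Maximum flow = 16

Max flow: 16

Flow assignment:
  0 → 1: 6/6
  0 → 4: 10/10
  1 → 4: 6/15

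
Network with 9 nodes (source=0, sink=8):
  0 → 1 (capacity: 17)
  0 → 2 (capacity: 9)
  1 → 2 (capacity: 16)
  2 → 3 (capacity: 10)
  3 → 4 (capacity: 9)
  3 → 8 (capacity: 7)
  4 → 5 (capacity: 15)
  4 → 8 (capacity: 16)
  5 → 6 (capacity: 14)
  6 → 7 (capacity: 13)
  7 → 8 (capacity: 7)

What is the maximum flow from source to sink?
Maximum flow = 10

Max flow: 10

Flow assignment:
  0 → 1: 10/17
  1 → 2: 10/16
  2 → 3: 10/10
  3 → 4: 3/9
  3 → 8: 7/7
  4 → 8: 3/16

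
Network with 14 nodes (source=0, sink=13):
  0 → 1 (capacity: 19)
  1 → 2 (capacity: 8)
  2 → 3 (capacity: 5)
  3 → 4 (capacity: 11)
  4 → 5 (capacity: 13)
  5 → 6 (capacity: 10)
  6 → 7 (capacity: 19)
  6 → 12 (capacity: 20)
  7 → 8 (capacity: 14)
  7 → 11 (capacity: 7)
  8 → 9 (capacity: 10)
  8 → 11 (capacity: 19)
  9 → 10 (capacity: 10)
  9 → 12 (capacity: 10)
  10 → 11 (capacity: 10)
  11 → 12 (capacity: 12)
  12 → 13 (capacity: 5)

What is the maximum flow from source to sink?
Maximum flow = 5

Max flow: 5

Flow assignment:
  0 → 1: 5/19
  1 → 2: 5/8
  2 → 3: 5/5
  3 → 4: 5/11
  4 → 5: 5/13
  5 → 6: 5/10
  6 → 12: 5/20
  12 → 13: 5/5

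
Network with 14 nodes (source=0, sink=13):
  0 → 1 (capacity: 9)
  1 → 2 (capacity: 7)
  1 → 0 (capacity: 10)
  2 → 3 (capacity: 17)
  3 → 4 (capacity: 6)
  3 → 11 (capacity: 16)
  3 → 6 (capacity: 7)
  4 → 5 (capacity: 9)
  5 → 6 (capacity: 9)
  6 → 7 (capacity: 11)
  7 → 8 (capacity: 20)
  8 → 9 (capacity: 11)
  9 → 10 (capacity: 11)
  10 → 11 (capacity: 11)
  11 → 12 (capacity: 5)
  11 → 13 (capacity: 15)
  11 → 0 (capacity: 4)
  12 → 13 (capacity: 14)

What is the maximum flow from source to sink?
Maximum flow = 7

Max flow: 7

Flow assignment:
  0 → 1: 7/9
  1 → 2: 7/7
  2 → 3: 7/17
  3 → 11: 7/16
  11 → 13: 7/15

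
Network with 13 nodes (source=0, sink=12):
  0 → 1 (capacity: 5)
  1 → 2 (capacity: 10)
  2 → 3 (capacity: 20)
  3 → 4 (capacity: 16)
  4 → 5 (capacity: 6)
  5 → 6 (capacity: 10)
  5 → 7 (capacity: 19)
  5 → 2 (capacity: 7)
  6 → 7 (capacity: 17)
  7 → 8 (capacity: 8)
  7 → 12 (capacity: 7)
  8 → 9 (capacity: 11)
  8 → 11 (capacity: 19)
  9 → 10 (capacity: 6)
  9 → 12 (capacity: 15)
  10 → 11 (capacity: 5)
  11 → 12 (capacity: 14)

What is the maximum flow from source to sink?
Maximum flow = 5

Max flow: 5

Flow assignment:
  0 → 1: 5/5
  1 → 2: 5/10
  2 → 3: 5/20
  3 → 4: 5/16
  4 → 5: 5/6
  5 → 7: 5/19
  7 → 12: 5/7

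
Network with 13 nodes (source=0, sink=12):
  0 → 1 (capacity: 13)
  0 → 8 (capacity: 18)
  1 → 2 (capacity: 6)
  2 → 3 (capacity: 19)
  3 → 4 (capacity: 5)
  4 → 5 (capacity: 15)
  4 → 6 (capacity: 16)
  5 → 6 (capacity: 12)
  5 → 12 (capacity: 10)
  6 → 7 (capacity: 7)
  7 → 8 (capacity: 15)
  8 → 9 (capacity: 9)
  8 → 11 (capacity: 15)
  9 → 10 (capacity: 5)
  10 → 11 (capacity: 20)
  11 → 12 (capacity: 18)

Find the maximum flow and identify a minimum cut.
Max flow = 23, Min cut edges: (3,4), (11,12)

Maximum flow: 23
Minimum cut: (3,4), (11,12)
Partition: S = [0, 1, 2, 3, 6, 7, 8, 9, 10, 11], T = [4, 5, 12]

Max-flow min-cut theorem verified: both equal 23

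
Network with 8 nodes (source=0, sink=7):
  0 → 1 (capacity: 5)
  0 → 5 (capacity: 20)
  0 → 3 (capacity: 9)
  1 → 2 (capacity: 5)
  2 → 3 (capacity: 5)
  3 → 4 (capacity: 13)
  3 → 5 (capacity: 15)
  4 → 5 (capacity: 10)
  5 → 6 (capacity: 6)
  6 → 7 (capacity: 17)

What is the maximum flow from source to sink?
Maximum flow = 6

Max flow: 6

Flow assignment:
  0 → 1: 5/5
  0 → 5: 1/20
  1 → 2: 5/5
  2 → 3: 5/5
  3 → 5: 5/15
  5 → 6: 6/6
  6 → 7: 6/17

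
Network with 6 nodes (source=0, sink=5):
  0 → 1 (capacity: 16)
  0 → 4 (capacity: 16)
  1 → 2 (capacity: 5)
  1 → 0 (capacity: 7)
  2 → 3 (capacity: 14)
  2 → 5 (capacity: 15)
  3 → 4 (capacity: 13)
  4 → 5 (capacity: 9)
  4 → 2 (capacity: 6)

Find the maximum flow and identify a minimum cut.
Max flow = 20, Min cut edges: (1,2), (4,5), (4,2)

Maximum flow: 20
Minimum cut: (1,2), (4,5), (4,2)
Partition: S = [0, 1, 3, 4], T = [2, 5]

Max-flow min-cut theorem verified: both equal 20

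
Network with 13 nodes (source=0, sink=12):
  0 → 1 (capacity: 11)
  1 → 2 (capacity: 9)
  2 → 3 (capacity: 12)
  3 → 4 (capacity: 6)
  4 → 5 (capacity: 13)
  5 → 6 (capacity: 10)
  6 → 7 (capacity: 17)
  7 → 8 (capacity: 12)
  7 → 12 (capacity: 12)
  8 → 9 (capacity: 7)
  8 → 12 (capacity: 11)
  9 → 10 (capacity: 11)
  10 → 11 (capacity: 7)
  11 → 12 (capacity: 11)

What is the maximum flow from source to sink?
Maximum flow = 6

Max flow: 6

Flow assignment:
  0 → 1: 6/11
  1 → 2: 6/9
  2 → 3: 6/12
  3 → 4: 6/6
  4 → 5: 6/13
  5 → 6: 6/10
  6 → 7: 6/17
  7 → 12: 6/12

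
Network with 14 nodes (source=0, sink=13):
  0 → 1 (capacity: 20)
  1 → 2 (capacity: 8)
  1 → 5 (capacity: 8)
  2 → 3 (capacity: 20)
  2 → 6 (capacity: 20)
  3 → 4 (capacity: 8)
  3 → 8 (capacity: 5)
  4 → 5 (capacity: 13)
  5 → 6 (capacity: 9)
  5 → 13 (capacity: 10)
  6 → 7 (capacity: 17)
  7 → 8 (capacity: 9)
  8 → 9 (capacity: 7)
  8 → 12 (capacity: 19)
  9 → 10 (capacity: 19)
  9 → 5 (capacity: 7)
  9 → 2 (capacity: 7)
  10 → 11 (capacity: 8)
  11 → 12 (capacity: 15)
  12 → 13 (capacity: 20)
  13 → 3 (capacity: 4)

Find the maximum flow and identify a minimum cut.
Max flow = 16, Min cut edges: (1,2), (1,5)

Maximum flow: 16
Minimum cut: (1,2), (1,5)
Partition: S = [0, 1], T = [2, 3, 4, 5, 6, 7, 8, 9, 10, 11, 12, 13]

Max-flow min-cut theorem verified: both equal 16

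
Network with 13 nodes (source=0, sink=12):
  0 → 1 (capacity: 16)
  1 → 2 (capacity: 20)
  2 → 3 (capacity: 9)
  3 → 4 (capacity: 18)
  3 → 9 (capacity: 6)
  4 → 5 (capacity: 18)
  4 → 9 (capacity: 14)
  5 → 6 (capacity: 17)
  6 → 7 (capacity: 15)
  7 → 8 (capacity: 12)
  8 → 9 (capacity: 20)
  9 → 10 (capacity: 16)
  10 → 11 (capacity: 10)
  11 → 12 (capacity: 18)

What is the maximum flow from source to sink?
Maximum flow = 9

Max flow: 9

Flow assignment:
  0 → 1: 9/16
  1 → 2: 9/20
  2 → 3: 9/9
  3 → 4: 3/18
  3 → 9: 6/6
  4 → 9: 3/14
  9 → 10: 9/16
  10 → 11: 9/10
  11 → 12: 9/18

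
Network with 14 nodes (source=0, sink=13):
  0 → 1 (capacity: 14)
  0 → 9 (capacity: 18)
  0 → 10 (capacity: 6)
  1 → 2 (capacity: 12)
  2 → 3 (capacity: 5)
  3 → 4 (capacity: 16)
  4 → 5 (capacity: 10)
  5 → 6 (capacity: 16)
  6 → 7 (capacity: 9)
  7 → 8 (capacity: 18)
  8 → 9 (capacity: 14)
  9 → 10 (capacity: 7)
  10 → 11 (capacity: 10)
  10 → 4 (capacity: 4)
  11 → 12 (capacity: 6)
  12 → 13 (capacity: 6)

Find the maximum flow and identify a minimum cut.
Max flow = 6, Min cut edges: (12,13)

Maximum flow: 6
Minimum cut: (12,13)
Partition: S = [0, 1, 2, 3, 4, 5, 6, 7, 8, 9, 10, 11, 12], T = [13]

Max-flow min-cut theorem verified: both equal 6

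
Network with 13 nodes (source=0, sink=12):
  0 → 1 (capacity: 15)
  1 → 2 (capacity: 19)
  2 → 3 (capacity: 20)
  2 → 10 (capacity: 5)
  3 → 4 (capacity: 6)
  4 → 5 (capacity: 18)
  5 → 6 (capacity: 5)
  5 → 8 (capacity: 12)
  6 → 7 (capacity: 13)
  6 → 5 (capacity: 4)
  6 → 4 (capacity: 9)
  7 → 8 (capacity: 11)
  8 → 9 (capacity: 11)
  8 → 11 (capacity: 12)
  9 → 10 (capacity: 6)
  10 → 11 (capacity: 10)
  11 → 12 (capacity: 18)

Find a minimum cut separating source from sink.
Min cut value = 11, edges: (2,10), (3,4)

Min cut value: 11
Partition: S = [0, 1, 2, 3], T = [4, 5, 6, 7, 8, 9, 10, 11, 12]
Cut edges: (2,10), (3,4)

By max-flow min-cut theorem, max flow = min cut = 11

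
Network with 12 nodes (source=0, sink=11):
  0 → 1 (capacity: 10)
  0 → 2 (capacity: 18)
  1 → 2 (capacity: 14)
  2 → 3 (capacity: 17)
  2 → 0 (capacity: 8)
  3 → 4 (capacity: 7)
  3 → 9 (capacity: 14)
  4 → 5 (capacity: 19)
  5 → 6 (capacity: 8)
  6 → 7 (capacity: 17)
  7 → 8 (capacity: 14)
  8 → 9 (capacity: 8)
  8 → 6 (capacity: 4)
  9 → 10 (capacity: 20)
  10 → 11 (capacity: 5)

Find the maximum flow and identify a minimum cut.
Max flow = 5, Min cut edges: (10,11)

Maximum flow: 5
Minimum cut: (10,11)
Partition: S = [0, 1, 2, 3, 4, 5, 6, 7, 8, 9, 10], T = [11]

Max-flow min-cut theorem verified: both equal 5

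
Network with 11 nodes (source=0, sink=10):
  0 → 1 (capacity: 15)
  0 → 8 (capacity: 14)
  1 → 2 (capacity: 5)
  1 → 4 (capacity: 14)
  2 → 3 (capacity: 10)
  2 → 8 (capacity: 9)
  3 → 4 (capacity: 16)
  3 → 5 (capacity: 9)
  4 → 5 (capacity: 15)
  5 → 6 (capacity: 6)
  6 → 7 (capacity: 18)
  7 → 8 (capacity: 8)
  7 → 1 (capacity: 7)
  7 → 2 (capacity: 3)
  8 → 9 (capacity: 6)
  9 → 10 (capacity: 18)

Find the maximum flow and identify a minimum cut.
Max flow = 6, Min cut edges: (8,9)

Maximum flow: 6
Minimum cut: (8,9)
Partition: S = [0, 1, 2, 3, 4, 5, 6, 7, 8], T = [9, 10]

Max-flow min-cut theorem verified: both equal 6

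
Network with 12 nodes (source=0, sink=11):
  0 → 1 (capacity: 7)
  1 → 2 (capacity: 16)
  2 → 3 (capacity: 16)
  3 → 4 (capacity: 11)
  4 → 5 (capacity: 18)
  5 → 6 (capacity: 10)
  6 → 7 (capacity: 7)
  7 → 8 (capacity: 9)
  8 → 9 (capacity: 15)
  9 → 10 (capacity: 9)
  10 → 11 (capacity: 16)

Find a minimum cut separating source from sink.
Min cut value = 7, edges: (6,7)

Min cut value: 7
Partition: S = [0, 1, 2, 3, 4, 5, 6], T = [7, 8, 9, 10, 11]
Cut edges: (6,7)

By max-flow min-cut theorem, max flow = min cut = 7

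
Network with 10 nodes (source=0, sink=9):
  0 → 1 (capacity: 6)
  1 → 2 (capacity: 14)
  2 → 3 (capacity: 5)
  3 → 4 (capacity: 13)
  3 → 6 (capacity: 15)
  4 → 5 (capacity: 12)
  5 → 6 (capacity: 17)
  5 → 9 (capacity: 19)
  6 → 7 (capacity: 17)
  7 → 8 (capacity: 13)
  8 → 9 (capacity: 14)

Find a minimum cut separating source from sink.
Min cut value = 5, edges: (2,3)

Min cut value: 5
Partition: S = [0, 1, 2], T = [3, 4, 5, 6, 7, 8, 9]
Cut edges: (2,3)

By max-flow min-cut theorem, max flow = min cut = 5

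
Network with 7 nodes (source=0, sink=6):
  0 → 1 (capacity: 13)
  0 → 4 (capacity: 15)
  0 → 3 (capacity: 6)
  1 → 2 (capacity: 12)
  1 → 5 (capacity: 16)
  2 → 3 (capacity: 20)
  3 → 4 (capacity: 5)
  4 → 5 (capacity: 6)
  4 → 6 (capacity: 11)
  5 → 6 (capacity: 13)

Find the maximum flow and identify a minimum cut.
Max flow = 24, Min cut edges: (4,6), (5,6)

Maximum flow: 24
Minimum cut: (4,6), (5,6)
Partition: S = [0, 1, 2, 3, 4, 5], T = [6]

Max-flow min-cut theorem verified: both equal 24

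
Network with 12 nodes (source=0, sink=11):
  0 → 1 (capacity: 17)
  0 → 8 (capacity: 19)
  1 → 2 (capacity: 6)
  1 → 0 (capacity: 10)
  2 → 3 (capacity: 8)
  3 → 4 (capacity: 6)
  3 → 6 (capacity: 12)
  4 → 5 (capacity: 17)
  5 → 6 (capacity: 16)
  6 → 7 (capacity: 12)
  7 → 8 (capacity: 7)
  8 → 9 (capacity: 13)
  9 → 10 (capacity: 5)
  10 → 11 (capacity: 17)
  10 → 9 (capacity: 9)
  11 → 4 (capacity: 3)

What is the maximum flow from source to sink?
Maximum flow = 5

Max flow: 5

Flow assignment:
  0 → 1: 5/17
  1 → 2: 5/6
  2 → 3: 5/8
  3 → 6: 5/12
  6 → 7: 5/12
  7 → 8: 5/7
  8 → 9: 5/13
  9 → 10: 5/5
  10 → 11: 5/17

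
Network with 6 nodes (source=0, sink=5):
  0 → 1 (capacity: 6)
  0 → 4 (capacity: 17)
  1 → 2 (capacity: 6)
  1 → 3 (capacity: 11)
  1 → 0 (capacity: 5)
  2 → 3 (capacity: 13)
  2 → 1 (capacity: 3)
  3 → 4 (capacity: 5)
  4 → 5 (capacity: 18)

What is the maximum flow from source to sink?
Maximum flow = 18

Max flow: 18

Flow assignment:
  0 → 1: 5/6
  0 → 4: 13/17
  1 → 3: 5/11
  3 → 4: 5/5
  4 → 5: 18/18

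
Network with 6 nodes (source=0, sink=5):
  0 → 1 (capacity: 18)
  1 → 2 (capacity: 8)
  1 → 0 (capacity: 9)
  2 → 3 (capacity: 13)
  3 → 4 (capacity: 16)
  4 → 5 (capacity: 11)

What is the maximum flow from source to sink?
Maximum flow = 8

Max flow: 8

Flow assignment:
  0 → 1: 8/18
  1 → 2: 8/8
  2 → 3: 8/13
  3 → 4: 8/16
  4 → 5: 8/11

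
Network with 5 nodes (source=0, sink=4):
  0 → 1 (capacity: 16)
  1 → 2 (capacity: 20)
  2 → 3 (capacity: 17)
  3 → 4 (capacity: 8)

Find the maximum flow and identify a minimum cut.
Max flow = 8, Min cut edges: (3,4)

Maximum flow: 8
Minimum cut: (3,4)
Partition: S = [0, 1, 2, 3], T = [4]

Max-flow min-cut theorem verified: both equal 8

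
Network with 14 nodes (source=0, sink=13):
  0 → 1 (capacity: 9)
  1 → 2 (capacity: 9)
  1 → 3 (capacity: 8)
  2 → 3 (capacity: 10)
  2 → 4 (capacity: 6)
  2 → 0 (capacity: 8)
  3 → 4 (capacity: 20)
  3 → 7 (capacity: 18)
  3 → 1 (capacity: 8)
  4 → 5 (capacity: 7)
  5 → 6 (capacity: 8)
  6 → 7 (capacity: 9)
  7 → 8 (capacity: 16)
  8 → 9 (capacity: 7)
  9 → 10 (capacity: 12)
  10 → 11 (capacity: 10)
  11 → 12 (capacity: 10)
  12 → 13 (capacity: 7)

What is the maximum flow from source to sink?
Maximum flow = 7

Max flow: 7

Flow assignment:
  0 → 1: 7/9
  1 → 2: 1/9
  1 → 3: 6/8
  2 → 3: 1/10
  3 → 7: 7/18
  7 → 8: 7/16
  8 → 9: 7/7
  9 → 10: 7/12
  10 → 11: 7/10
  11 → 12: 7/10
  12 → 13: 7/7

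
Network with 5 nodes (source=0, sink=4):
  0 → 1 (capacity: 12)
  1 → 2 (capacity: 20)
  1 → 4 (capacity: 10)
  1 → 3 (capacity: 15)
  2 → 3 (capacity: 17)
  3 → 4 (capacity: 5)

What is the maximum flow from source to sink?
Maximum flow = 12

Max flow: 12

Flow assignment:
  0 → 1: 12/12
  1 → 4: 10/10
  1 → 3: 2/15
  3 → 4: 2/5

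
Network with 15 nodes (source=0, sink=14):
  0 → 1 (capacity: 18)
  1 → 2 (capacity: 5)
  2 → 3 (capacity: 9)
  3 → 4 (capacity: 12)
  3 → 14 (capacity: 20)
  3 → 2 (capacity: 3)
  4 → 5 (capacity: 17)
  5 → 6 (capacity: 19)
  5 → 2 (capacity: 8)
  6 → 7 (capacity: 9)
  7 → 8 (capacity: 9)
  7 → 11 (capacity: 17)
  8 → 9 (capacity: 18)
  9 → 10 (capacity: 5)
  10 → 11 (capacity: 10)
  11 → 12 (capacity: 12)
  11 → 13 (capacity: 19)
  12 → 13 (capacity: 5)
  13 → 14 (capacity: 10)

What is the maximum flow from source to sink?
Maximum flow = 5

Max flow: 5

Flow assignment:
  0 → 1: 5/18
  1 → 2: 5/5
  2 → 3: 5/9
  3 → 14: 5/20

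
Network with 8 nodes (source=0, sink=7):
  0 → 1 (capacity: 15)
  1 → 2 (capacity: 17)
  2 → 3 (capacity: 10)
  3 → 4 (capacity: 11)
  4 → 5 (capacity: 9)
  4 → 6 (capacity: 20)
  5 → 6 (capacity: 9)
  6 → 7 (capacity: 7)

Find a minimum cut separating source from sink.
Min cut value = 7, edges: (6,7)

Min cut value: 7
Partition: S = [0, 1, 2, 3, 4, 5, 6], T = [7]
Cut edges: (6,7)

By max-flow min-cut theorem, max flow = min cut = 7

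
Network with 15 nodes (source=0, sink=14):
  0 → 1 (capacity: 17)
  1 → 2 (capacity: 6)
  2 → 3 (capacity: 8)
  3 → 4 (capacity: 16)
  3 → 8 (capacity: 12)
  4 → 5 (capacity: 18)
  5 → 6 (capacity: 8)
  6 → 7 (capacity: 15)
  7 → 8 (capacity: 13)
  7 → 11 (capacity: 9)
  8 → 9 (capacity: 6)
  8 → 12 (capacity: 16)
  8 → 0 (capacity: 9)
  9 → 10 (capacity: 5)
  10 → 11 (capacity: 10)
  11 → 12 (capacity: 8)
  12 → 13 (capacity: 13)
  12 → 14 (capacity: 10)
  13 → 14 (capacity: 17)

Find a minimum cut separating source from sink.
Min cut value = 6, edges: (1,2)

Min cut value: 6
Partition: S = [0, 1], T = [2, 3, 4, 5, 6, 7, 8, 9, 10, 11, 12, 13, 14]
Cut edges: (1,2)

By max-flow min-cut theorem, max flow = min cut = 6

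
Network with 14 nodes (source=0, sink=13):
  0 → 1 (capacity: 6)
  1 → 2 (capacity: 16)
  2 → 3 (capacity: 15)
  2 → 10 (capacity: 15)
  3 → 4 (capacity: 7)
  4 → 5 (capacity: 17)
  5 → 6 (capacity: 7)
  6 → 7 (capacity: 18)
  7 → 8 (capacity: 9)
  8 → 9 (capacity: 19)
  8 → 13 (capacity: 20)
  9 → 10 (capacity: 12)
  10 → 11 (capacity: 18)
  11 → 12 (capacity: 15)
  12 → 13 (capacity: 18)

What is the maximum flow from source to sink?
Maximum flow = 6

Max flow: 6

Flow assignment:
  0 → 1: 6/6
  1 → 2: 6/16
  2 → 10: 6/15
  10 → 11: 6/18
  11 → 12: 6/15
  12 → 13: 6/18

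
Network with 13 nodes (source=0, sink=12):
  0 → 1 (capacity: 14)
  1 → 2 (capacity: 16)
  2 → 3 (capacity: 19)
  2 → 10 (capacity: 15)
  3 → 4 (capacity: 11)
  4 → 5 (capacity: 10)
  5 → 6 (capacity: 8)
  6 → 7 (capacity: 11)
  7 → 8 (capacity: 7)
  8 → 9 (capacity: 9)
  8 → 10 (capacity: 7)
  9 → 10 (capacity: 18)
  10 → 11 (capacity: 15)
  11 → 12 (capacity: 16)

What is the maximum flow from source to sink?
Maximum flow = 14

Max flow: 14

Flow assignment:
  0 → 1: 14/14
  1 → 2: 14/16
  2 → 10: 14/15
  10 → 11: 14/15
  11 → 12: 14/16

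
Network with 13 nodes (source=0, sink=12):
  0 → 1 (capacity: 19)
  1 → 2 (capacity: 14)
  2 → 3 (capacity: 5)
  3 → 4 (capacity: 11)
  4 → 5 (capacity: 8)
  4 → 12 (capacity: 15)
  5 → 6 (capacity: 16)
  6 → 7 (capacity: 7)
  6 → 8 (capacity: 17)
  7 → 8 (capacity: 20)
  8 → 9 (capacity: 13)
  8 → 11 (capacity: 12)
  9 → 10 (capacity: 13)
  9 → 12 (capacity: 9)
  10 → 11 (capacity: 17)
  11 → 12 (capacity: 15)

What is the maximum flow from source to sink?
Maximum flow = 5

Max flow: 5

Flow assignment:
  0 → 1: 5/19
  1 → 2: 5/14
  2 → 3: 5/5
  3 → 4: 5/11
  4 → 12: 5/15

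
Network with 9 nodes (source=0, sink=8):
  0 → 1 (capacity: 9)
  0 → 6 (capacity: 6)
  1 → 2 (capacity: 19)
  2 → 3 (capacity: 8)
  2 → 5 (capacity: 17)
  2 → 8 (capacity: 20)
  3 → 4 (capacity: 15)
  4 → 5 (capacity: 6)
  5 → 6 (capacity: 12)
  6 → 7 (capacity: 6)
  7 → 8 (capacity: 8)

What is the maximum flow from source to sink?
Maximum flow = 15

Max flow: 15

Flow assignment:
  0 → 1: 9/9
  0 → 6: 6/6
  1 → 2: 9/19
  2 → 8: 9/20
  6 → 7: 6/6
  7 → 8: 6/8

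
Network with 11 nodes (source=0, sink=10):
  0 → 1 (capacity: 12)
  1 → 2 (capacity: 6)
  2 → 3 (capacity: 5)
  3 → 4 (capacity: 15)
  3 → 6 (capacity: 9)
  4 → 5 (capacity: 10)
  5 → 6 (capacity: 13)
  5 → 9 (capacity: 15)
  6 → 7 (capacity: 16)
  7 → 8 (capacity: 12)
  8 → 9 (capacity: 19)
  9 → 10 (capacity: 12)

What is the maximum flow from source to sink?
Maximum flow = 5

Max flow: 5

Flow assignment:
  0 → 1: 5/12
  1 → 2: 5/6
  2 → 3: 5/5
  3 → 4: 5/15
  4 → 5: 5/10
  5 → 9: 5/15
  9 → 10: 5/12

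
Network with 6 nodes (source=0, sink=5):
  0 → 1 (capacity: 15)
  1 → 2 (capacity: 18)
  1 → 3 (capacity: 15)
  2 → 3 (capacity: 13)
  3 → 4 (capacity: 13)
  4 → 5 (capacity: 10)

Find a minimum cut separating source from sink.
Min cut value = 10, edges: (4,5)

Min cut value: 10
Partition: S = [0, 1, 2, 3, 4], T = [5]
Cut edges: (4,5)

By max-flow min-cut theorem, max flow = min cut = 10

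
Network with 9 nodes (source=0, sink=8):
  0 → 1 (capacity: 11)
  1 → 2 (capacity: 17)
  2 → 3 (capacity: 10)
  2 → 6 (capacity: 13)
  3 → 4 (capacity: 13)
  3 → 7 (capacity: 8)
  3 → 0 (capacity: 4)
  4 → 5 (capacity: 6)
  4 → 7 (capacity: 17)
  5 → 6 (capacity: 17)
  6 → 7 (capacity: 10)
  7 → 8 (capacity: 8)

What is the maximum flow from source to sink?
Maximum flow = 8

Max flow: 8

Flow assignment:
  0 → 1: 11/11
  1 → 2: 11/17
  2 → 3: 10/10
  2 → 6: 1/13
  3 → 7: 7/8
  3 → 0: 3/4
  6 → 7: 1/10
  7 → 8: 8/8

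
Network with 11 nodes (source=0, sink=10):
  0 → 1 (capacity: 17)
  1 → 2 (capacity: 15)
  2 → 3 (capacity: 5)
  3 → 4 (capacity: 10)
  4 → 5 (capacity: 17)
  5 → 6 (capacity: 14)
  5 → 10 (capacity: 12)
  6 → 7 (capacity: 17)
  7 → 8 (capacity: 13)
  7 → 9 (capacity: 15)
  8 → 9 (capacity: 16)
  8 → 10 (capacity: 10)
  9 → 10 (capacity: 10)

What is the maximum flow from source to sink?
Maximum flow = 5

Max flow: 5

Flow assignment:
  0 → 1: 5/17
  1 → 2: 5/15
  2 → 3: 5/5
  3 → 4: 5/10
  4 → 5: 5/17
  5 → 10: 5/12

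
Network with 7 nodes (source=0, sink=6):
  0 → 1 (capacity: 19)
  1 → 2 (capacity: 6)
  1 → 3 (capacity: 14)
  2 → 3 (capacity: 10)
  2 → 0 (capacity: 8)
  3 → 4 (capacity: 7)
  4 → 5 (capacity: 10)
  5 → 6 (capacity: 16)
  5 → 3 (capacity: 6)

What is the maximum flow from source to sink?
Maximum flow = 7

Max flow: 7

Flow assignment:
  0 → 1: 12/19
  1 → 2: 5/6
  1 → 3: 7/14
  2 → 0: 5/8
  3 → 4: 7/7
  4 → 5: 7/10
  5 → 6: 7/16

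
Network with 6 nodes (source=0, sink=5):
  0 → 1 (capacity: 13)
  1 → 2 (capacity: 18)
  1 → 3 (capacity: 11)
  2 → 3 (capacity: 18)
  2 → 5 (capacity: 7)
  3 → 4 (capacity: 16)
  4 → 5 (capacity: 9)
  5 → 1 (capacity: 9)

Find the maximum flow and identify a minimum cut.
Max flow = 13, Min cut edges: (0,1)

Maximum flow: 13
Minimum cut: (0,1)
Partition: S = [0], T = [1, 2, 3, 4, 5]

Max-flow min-cut theorem verified: both equal 13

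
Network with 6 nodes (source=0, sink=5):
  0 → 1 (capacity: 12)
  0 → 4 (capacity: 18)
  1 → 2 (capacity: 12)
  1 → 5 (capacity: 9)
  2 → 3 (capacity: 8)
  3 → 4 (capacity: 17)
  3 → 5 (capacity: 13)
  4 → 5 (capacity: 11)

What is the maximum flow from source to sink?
Maximum flow = 23

Max flow: 23

Flow assignment:
  0 → 1: 12/12
  0 → 4: 11/18
  1 → 2: 3/12
  1 → 5: 9/9
  2 → 3: 3/8
  3 → 5: 3/13
  4 → 5: 11/11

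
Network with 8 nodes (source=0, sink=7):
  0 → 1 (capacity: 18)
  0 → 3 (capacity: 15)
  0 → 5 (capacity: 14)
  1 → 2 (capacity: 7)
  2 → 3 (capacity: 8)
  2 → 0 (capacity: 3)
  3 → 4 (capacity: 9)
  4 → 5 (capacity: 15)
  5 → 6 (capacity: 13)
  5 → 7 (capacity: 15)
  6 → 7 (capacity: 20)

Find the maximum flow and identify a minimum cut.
Max flow = 23, Min cut edges: (0,5), (3,4)

Maximum flow: 23
Minimum cut: (0,5), (3,4)
Partition: S = [0, 1, 2, 3], T = [4, 5, 6, 7]

Max-flow min-cut theorem verified: both equal 23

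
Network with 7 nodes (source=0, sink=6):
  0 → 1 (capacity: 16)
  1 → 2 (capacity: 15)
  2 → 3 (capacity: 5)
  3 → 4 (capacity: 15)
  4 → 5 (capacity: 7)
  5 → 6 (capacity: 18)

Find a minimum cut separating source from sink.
Min cut value = 5, edges: (2,3)

Min cut value: 5
Partition: S = [0, 1, 2], T = [3, 4, 5, 6]
Cut edges: (2,3)

By max-flow min-cut theorem, max flow = min cut = 5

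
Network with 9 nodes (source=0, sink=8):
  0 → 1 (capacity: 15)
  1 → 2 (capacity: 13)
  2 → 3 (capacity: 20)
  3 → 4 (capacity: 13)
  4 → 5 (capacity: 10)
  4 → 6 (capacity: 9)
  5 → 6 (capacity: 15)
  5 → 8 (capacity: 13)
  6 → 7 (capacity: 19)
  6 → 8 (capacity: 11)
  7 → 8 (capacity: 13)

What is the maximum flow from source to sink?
Maximum flow = 13

Max flow: 13

Flow assignment:
  0 → 1: 13/15
  1 → 2: 13/13
  2 → 3: 13/20
  3 → 4: 13/13
  4 → 5: 10/10
  4 → 6: 3/9
  5 → 8: 10/13
  6 → 8: 3/11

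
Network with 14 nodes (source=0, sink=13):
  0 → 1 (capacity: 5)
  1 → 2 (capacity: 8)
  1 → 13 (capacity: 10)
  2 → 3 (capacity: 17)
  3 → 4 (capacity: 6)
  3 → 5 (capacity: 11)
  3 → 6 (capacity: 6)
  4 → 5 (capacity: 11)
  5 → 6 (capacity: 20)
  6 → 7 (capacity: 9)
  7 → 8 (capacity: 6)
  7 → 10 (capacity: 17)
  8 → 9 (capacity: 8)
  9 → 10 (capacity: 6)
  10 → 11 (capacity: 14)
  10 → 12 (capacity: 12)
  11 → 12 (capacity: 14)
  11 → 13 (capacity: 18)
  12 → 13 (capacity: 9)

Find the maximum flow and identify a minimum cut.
Max flow = 5, Min cut edges: (0,1)

Maximum flow: 5
Minimum cut: (0,1)
Partition: S = [0], T = [1, 2, 3, 4, 5, 6, 7, 8, 9, 10, 11, 12, 13]

Max-flow min-cut theorem verified: both equal 5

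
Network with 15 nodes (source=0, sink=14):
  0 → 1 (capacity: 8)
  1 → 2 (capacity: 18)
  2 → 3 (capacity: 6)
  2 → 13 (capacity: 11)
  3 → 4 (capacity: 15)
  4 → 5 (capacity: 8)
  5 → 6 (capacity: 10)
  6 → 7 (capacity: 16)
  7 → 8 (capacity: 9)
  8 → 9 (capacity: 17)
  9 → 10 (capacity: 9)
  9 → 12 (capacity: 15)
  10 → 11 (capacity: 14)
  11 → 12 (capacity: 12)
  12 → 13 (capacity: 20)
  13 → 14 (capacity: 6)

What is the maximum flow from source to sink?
Maximum flow = 6

Max flow: 6

Flow assignment:
  0 → 1: 6/8
  1 → 2: 6/18
  2 → 13: 6/11
  13 → 14: 6/6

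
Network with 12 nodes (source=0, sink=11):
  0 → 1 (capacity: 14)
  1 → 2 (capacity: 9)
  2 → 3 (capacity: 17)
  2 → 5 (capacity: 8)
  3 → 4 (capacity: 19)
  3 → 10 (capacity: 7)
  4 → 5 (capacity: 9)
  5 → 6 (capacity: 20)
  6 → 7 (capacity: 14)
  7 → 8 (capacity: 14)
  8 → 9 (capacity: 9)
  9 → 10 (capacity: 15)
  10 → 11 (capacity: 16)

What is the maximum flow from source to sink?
Maximum flow = 9

Max flow: 9

Flow assignment:
  0 → 1: 9/14
  1 → 2: 9/9
  2 → 3: 7/17
  2 → 5: 2/8
  3 → 10: 7/7
  5 → 6: 2/20
  6 → 7: 2/14
  7 → 8: 2/14
  8 → 9: 2/9
  9 → 10: 2/15
  10 → 11: 9/16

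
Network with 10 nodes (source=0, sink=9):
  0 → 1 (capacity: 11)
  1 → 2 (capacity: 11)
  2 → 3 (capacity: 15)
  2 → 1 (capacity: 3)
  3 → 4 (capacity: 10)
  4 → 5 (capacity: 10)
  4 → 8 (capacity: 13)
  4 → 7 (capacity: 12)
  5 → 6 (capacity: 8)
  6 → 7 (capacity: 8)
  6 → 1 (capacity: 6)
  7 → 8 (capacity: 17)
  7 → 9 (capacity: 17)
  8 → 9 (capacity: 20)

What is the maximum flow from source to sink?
Maximum flow = 10

Max flow: 10

Flow assignment:
  0 → 1: 10/11
  1 → 2: 10/11
  2 → 3: 10/15
  3 → 4: 10/10
  4 → 8: 10/13
  8 → 9: 10/20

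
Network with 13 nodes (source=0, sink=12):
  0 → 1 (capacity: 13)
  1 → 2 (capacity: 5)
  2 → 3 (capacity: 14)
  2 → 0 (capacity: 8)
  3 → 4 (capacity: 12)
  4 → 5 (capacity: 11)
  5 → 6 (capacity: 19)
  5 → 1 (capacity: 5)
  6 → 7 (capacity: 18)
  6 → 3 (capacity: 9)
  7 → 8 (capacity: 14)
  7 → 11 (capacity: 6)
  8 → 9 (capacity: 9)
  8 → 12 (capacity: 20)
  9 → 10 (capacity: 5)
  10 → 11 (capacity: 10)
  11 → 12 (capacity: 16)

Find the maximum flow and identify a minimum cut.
Max flow = 5, Min cut edges: (1,2)

Maximum flow: 5
Minimum cut: (1,2)
Partition: S = [0, 1], T = [2, 3, 4, 5, 6, 7, 8, 9, 10, 11, 12]

Max-flow min-cut theorem verified: both equal 5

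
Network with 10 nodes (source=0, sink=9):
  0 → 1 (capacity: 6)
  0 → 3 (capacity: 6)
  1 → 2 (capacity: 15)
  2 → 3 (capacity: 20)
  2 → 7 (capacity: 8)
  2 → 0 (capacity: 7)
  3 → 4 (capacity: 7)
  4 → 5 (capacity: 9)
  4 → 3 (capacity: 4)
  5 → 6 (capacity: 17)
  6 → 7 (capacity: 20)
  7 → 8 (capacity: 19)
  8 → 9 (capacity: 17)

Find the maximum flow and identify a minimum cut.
Max flow = 12, Min cut edges: (0,1), (0,3)

Maximum flow: 12
Minimum cut: (0,1), (0,3)
Partition: S = [0], T = [1, 2, 3, 4, 5, 6, 7, 8, 9]

Max-flow min-cut theorem verified: both equal 12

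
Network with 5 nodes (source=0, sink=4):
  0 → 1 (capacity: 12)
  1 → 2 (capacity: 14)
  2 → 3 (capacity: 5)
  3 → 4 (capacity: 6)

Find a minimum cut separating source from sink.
Min cut value = 5, edges: (2,3)

Min cut value: 5
Partition: S = [0, 1, 2], T = [3, 4]
Cut edges: (2,3)

By max-flow min-cut theorem, max flow = min cut = 5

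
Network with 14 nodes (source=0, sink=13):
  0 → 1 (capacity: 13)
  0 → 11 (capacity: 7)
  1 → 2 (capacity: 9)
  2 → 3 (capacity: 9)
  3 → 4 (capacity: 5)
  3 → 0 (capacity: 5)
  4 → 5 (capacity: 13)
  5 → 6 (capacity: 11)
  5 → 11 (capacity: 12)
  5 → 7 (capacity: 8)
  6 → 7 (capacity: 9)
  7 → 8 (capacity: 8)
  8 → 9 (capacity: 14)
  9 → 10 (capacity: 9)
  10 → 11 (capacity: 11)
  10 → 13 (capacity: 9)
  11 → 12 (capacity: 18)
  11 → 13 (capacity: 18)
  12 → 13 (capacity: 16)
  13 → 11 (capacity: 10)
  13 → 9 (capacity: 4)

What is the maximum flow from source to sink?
Maximum flow = 12

Max flow: 12

Flow assignment:
  0 → 1: 9/13
  0 → 11: 7/7
  1 → 2: 9/9
  2 → 3: 9/9
  3 → 4: 5/5
  3 → 0: 4/5
  4 → 5: 5/13
  5 → 11: 5/12
  11 → 13: 12/18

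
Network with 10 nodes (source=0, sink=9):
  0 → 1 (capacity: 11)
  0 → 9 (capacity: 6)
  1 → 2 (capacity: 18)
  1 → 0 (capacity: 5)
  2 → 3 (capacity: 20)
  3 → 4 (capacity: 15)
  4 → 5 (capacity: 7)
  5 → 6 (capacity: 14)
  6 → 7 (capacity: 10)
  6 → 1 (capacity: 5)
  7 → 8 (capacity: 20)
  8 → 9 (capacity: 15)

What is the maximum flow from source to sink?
Maximum flow = 13

Max flow: 13

Flow assignment:
  0 → 1: 7/11
  0 → 9: 6/6
  1 → 2: 7/18
  2 → 3: 7/20
  3 → 4: 7/15
  4 → 5: 7/7
  5 → 6: 7/14
  6 → 7: 7/10
  7 → 8: 7/20
  8 → 9: 7/15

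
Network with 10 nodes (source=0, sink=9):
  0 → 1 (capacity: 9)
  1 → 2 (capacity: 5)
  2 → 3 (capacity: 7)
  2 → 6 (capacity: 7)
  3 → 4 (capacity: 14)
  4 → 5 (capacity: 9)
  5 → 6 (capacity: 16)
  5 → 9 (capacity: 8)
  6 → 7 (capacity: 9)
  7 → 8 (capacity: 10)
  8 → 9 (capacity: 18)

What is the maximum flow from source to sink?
Maximum flow = 5

Max flow: 5

Flow assignment:
  0 → 1: 5/9
  1 → 2: 5/5
  2 → 3: 5/7
  3 → 4: 5/14
  4 → 5: 5/9
  5 → 9: 5/8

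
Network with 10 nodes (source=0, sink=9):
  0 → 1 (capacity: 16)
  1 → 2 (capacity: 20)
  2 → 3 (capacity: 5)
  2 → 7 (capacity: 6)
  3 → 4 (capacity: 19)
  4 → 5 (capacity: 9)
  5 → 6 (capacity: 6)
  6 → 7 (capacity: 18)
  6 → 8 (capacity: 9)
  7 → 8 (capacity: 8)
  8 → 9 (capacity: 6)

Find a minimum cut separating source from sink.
Min cut value = 6, edges: (8,9)

Min cut value: 6
Partition: S = [0, 1, 2, 3, 4, 5, 6, 7, 8], T = [9]
Cut edges: (8,9)

By max-flow min-cut theorem, max flow = min cut = 6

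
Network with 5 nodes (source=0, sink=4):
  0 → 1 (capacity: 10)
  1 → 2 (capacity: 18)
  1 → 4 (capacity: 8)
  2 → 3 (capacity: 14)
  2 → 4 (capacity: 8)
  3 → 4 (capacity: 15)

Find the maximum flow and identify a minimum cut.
Max flow = 10, Min cut edges: (0,1)

Maximum flow: 10
Minimum cut: (0,1)
Partition: S = [0], T = [1, 2, 3, 4]

Max-flow min-cut theorem verified: both equal 10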